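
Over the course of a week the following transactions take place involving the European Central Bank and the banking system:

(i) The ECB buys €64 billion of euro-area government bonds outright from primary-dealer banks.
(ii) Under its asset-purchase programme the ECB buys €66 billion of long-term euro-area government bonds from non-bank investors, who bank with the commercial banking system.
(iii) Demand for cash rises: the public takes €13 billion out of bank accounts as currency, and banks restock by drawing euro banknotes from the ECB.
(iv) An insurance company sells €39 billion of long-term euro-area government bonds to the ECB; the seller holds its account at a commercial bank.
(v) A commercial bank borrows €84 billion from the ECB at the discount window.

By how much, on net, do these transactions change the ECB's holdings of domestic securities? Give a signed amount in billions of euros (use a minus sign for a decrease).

ECB balance sheet:
  Assets:      Securities +€169B, Loans to banks +€84B
  Liabilities: Bank reserves +€240B, Currency in circulation +€13B
Commercial banking system:
  Assets:      Reserves at CB +€240B, Securities −€64B
  Liabilities: Checkable deposits +€92B, Borrowings from CB +€84B
So the change in the ECB's holdings of domestic securities is +€169 billion.

+€169 billion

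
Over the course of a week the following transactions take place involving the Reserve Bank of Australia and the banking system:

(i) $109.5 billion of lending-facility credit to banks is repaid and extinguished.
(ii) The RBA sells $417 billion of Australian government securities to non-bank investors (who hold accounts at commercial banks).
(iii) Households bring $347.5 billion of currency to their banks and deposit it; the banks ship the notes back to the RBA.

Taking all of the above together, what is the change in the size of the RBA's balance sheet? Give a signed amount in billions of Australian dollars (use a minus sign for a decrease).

-$526.5 billion

Discount-window repayment $109.5 billion: an RBA asset is shed → −$109.5B.
Asset sale (to non-banks) $417 billion: an RBA asset is shed → −$417B.
Currency deposit $347.5 billion: only the composition of liabilities changes → 0.
Net: −109.5 − 417 + 0 = -$526.5 billion.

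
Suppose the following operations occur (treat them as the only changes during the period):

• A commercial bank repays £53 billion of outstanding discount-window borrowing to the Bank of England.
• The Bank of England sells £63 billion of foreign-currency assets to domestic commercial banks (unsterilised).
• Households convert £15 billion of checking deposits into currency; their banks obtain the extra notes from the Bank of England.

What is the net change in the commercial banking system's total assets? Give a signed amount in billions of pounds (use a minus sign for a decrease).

-£68 billion

Discount-window repayment £53 billion: bank balance sheets shrink → −£53B.
FX sale £63 billion: just an asset swap on bank balance sheets → 0.
Currency withdrawal £15 billion: bank balance sheets shrink → −£15B.
Net: −53 + 0 − 15 = -£68 billion.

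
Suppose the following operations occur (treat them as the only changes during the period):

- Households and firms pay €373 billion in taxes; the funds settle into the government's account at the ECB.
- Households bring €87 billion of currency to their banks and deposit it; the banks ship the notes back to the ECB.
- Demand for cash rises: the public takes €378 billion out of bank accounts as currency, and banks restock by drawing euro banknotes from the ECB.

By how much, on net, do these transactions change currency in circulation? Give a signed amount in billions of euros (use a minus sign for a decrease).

+€291 billion

ECB balance sheet:
  Assets:      no change
  Liabilities: Bank reserves −€664B, Currency in circulation +€291B, Government deposits +€373B
Commercial banking system:
  Assets:      Reserves at CB −€664B
  Liabilities: Checkable deposits −€664B
So the change in currency in circulation is +€291 billion.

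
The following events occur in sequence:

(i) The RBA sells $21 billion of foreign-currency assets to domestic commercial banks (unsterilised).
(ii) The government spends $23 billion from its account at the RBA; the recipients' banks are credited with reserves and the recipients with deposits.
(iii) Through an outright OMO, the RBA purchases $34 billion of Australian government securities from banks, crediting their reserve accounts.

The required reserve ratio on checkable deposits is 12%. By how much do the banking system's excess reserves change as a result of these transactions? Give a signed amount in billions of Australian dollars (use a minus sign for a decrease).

FX sale $21 billion: reserves −$21B, deposits 0.
Government spending $23 billion: reserves +$23B, deposits +$23B.
OMO purchase (from banks) $34 billion: reserves +$34B, deposits 0.
Totals: Δreserves = +$36B, Δdeposits = +$23B.
Δrequired reserves = 12% × +$23B = +$2.76B.
Δexcess reserves = Δreserves − Δrequired = +$36B − (+$2.76B) = +$33.24 billion.

+$33.24 billion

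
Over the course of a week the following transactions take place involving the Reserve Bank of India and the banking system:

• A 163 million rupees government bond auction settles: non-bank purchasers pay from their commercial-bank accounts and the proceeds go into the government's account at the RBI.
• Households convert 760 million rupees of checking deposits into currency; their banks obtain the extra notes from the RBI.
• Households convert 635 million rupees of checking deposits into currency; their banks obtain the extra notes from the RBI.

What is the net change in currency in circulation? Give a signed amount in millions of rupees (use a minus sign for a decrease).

Government account inflow 163 million rupees: no currency enters or leaves circulation → 0.
Currency withdrawal 760 million rupees: notes leave the central bank → +760M.
Currency withdrawal 635 million rupees: notes leave the central bank → +635M.
Net: 0 + 760 + 635 = +1395 million.

+1395 million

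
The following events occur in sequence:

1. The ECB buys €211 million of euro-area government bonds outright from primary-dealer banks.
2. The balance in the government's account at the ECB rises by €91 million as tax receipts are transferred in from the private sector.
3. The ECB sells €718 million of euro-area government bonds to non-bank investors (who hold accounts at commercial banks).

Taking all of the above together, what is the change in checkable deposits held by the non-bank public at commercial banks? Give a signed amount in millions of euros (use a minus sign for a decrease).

OMO purchase (from banks) €211 million: the counterparty is a bank, so public deposits are unchanged → 0.
Government account inflow €91 million: non-bank counterparties' bank balances fall → −€91M.
Asset sale (to non-banks) €718 million: non-bank counterparties' bank balances fall → −€718M.
Net: 0 − 91 − 718 = -€809 million.

-€809 million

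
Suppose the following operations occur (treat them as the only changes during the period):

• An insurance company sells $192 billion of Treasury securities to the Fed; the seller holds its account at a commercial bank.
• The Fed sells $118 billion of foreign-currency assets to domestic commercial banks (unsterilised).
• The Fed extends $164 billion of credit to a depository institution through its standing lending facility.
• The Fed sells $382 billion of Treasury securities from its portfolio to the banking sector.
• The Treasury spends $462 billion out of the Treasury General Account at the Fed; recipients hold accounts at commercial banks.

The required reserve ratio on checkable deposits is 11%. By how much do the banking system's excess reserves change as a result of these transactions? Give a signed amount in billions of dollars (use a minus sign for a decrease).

+$246.06 billion

Asset purchase (from non-banks) $192 billion: reserves +$192B, deposits +$192B.
FX sale $118 billion: reserves −$118B, deposits 0.
Discount-window loan $164 billion: reserves +$164B, deposits 0.
OMO sale (to banks) $382 billion: reserves −$382B, deposits 0.
Government spending $462 billion: reserves +$462B, deposits +$462B.
Totals: Δreserves = +$318B, Δdeposits = +$654B.
Δrequired reserves = 11% × +$654B = +$71.94B.
Δexcess reserves = Δreserves − Δrequired = +$318B − (+$71.94B) = +$246.06 billion.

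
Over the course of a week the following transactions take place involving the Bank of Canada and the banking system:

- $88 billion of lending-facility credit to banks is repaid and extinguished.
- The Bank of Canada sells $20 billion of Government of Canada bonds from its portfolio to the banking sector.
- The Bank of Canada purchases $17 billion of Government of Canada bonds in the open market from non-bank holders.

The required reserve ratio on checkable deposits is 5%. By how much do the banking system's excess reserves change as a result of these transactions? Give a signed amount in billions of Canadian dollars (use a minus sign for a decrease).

-$91.85 billion

Discount-window repayment $88 billion: reserves −$88B, deposits 0.
OMO sale (to banks) $20 billion: reserves −$20B, deposits 0.
Asset purchase (from non-banks) $17 billion: reserves +$17B, deposits +$17B.
Totals: Δreserves = −$91B, Δdeposits = +$17B.
Δrequired reserves = 5% × +$17B = +$0.85B.
Δexcess reserves = Δreserves − Δrequired = −$91B − (+$0.85B) = -$91.85 billion.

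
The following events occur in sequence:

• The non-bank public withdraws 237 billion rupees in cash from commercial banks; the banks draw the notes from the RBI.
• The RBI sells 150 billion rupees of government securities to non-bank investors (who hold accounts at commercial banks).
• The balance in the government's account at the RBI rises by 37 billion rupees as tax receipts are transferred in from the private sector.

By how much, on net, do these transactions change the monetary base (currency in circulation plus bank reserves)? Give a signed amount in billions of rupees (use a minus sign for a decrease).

-187 billion

Currency withdrawal 237 billion rupees: just a shift between currency and reserves — both are base money → 0.
Asset sale (to non-banks) 150 billion rupees: RBI balance sheet contracts → −150B.
Government account inflow 37 billion rupees: reserves shift to a non-base liability → −37B.
Net: 0 − 150 − 37 = -187 billion.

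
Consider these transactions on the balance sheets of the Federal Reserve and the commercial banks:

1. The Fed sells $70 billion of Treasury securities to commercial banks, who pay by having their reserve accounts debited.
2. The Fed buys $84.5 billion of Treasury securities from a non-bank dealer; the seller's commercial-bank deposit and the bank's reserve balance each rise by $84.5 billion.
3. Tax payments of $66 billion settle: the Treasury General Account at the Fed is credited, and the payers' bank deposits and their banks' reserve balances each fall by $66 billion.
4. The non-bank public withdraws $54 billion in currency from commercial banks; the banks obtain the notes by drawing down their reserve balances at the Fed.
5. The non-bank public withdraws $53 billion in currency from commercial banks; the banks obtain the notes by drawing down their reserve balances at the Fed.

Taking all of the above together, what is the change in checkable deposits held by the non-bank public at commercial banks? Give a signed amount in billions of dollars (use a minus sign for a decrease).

-$88.5 billion

OMO sale (to banks) $70 billion: the counterparty is a bank, so public deposits are unchanged → 0.
Asset purchase (from non-banks) $84.5 billion: non-bank counterparties' bank balances rise → +$84.5B.
Government account inflow $66 billion: non-bank counterparties' bank balances fall → −$66B.
Currency withdrawal $54 billion: non-bank counterparties' bank balances fall → −$54B.
Currency withdrawal $53 billion: non-bank counterparties' bank balances fall → −$53B.
Net: 0 + 84.5 − 66 − 54 − 53 = -$88.5 billion.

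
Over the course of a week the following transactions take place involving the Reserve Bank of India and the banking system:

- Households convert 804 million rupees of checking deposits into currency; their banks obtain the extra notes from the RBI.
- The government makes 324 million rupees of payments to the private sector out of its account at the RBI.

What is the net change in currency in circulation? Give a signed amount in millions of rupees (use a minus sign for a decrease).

+804 million

RBI balance sheet:
  Assets:      no change
  Liabilities: Bank reserves −480M, Currency in circulation +804M, Government deposits −324M
So the change in currency in circulation is +804 million.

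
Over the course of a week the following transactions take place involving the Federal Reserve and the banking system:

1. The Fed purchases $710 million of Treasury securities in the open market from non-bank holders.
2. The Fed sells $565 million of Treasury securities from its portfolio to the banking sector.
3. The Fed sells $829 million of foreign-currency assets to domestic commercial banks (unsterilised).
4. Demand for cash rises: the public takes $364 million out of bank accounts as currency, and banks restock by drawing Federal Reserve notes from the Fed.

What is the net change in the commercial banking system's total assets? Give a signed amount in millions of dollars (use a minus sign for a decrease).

+$346 million

Asset purchase (from non-banks) $710 million: bank balance sheets expand → +$710M.
OMO sale (to banks) $565 million: just an asset swap on bank balance sheets → 0.
FX sale $829 million: just an asset swap on bank balance sheets → 0.
Currency withdrawal $364 million: bank balance sheets shrink → −$364M.
Net: 710 + 0 + 0 − 364 = +$346 million.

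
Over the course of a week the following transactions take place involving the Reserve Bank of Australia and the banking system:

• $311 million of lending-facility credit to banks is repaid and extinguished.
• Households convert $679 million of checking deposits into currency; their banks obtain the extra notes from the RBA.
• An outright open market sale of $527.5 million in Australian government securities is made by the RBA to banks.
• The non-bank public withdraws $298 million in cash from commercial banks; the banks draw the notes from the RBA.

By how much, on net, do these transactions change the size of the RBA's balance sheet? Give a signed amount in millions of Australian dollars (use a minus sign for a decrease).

RBA balance sheet:
  Assets:      Securities −$527.5M, Loans to banks −$311M
  Liabilities: Bank reserves −$1815.5M, Currency in circulation +$977M
Change in total RBA assets = -$838.5 million.

-$838.5 million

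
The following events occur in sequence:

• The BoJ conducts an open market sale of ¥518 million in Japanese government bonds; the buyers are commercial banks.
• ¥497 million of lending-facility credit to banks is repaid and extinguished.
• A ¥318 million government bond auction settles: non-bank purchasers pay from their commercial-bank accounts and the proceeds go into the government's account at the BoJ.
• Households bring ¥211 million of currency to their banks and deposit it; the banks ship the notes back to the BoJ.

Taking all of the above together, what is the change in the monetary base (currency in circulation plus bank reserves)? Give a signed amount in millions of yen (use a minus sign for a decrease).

-¥1333 million

BoJ balance sheet:
  Assets:      Securities −¥518M, Loans to banks −¥497M
  Liabilities: Bank reserves −¥1122M, Currency in circulation −¥211M, Government deposits +¥318M
Commercial banking system:
  Assets:      Reserves at CB −¥1122M, Securities +¥518M
  Liabilities: Checkable deposits −¥107M, Borrowings from CB −¥497M
Monetary base = currency + reserves: −¥211M + (−¥1122M) = -¥1333 million.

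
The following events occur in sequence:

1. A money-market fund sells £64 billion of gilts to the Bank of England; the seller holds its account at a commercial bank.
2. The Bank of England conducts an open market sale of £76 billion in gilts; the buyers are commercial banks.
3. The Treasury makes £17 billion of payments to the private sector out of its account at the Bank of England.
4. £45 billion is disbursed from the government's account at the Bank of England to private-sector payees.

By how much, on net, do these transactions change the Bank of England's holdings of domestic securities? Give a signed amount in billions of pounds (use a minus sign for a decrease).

-£12 billion

Bank of England balance sheet:
  Assets:      Securities −£12B
  Liabilities: Bank reserves +£50B, Government deposits −£62B
Commercial banking system:
  Assets:      Reserves at CB +£50B, Securities +£76B
  Liabilities: Checkable deposits +£126B
So the change in the Bank of England's holdings of domestic securities is -£12 billion.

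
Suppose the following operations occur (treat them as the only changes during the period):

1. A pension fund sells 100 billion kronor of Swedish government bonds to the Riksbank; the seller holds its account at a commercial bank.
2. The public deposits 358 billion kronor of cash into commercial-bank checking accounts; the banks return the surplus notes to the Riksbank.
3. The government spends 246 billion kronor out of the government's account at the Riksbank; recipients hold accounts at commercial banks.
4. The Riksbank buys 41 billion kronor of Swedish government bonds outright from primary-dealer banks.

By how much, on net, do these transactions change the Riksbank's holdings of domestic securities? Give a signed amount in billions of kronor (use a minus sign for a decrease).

Riksbank balance sheet:
  Assets:      Securities +141B
  Liabilities: Bank reserves +745B, Currency in circulation −358B, Government deposits −246B
Commercial banking system:
  Assets:      Reserves at CB +745B, Securities −41B
  Liabilities: Checkable deposits +704B
So the change in the Riksbank's holdings of domestic securities is +141 billion.

+141 billion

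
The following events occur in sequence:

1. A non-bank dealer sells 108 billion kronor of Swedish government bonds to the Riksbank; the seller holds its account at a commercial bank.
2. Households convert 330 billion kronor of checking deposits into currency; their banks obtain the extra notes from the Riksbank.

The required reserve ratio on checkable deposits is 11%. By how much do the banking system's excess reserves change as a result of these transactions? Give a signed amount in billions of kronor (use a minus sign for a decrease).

-197.58 billion

Asset purchase (from non-banks) 108 billion kronor: reserves +108B, deposits +108B.
Currency withdrawal 330 billion kronor: reserves −330B, deposits −330B.
Totals: Δreserves = −222B, Δdeposits = −222B.
Δrequired reserves = 11% × −222B = −24.42B.
Δexcess reserves = Δreserves − Δrequired = −222B − (−24.42B) = -197.58 billion.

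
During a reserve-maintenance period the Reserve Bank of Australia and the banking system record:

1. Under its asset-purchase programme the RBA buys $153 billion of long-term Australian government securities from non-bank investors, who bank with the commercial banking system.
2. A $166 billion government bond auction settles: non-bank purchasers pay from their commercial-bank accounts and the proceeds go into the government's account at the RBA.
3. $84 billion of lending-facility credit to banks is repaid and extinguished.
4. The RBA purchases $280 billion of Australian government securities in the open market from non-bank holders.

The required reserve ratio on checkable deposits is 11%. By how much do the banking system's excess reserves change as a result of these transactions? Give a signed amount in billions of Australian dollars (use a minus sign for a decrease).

+$153.63 billion

Asset purchase (from non-banks) $153 billion: reserves +$153B, deposits +$153B.
Government account inflow $166 billion: reserves −$166B, deposits −$166B.
Discount-window repayment $84 billion: reserves −$84B, deposits 0.
Asset purchase (from non-banks) $280 billion: reserves +$280B, deposits +$280B.
Totals: Δreserves = +$183B, Δdeposits = +$267B.
Δrequired reserves = 11% × +$267B = +$29.37B.
Δexcess reserves = Δreserves − Δrequired = +$183B − (+$29.37B) = +$153.63 billion.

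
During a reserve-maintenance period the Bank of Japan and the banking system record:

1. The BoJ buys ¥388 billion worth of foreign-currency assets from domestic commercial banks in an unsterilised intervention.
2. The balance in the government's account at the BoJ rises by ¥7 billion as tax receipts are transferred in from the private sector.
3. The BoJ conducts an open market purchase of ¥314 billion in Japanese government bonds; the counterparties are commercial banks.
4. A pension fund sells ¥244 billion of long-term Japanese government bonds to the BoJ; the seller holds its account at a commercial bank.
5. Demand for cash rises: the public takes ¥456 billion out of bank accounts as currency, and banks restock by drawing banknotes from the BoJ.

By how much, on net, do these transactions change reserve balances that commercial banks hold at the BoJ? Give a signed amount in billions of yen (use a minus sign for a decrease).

BoJ balance sheet:
  Assets:      Securities +¥558B, Foreign assets +¥388B
  Liabilities: Bank reserves +¥483B, Currency in circulation +¥456B, Government deposits +¥7B
So the change in reserve balances that commercial banks hold at the BoJ is +¥483 billion.

+¥483 billion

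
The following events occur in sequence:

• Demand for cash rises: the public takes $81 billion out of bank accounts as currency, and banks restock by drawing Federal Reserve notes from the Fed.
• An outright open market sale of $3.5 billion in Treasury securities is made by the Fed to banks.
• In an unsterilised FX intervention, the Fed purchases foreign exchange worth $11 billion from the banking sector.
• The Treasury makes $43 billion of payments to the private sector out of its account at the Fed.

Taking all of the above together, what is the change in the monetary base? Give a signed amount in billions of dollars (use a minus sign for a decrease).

+$50.5 billion

Currency withdrawal $81 billion: just a shift between currency and reserves — both are base money → 0.
OMO sale (to banks) $3.5 billion: Fed balance sheet contracts → −$3.5B.
FX purchase $11 billion: Fed balance sheet expands → +$11B.
Government spending $43 billion: a non-base liability converts back to reserves → +$43B.
Net: 0 − 3.5 + 11 + 43 = +$50.5 billion.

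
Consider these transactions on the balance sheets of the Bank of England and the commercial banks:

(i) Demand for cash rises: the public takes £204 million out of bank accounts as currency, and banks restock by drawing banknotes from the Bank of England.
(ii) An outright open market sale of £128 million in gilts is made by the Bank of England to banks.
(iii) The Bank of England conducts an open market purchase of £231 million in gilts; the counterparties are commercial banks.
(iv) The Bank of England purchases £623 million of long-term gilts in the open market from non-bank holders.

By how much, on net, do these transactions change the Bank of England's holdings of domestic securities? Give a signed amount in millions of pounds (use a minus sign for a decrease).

Currency withdrawal £204 million: the Bank of England's securities portfolio is untouched → 0.
OMO sale (to banks) £128 million: securities removed from the Bank of England's portfolio → −£128M.
OMO purchase (from banks) £231 million: securities added to the Bank of England's portfolio → +£231M.
Asset purchase (from non-banks) £623 million: securities added to the Bank of England's portfolio → +£623M.
Net: 0 − 128 + 231 + 623 = +£726 million.

+£726 million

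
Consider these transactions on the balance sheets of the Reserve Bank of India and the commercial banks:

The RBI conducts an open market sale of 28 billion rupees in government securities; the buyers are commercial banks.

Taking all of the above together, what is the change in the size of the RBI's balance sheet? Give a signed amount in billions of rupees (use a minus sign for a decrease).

-28 billion

OMO sale (to banks) 28 billion rupees: an RBI asset is shed → −28B.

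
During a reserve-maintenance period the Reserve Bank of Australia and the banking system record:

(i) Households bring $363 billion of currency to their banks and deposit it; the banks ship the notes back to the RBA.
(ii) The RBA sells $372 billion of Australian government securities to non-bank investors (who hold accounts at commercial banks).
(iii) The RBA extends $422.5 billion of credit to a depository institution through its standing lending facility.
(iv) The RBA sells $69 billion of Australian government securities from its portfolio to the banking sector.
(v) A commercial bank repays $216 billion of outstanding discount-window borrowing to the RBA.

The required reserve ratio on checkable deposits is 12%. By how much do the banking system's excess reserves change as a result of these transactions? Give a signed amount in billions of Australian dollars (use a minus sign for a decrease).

Currency deposit $363 billion: reserves +$363B, deposits +$363B.
Asset sale (to non-banks) $372 billion: reserves −$372B, deposits −$372B.
Discount-window loan $422.5 billion: reserves +$422.5B, deposits 0.
OMO sale (to banks) $69 billion: reserves −$69B, deposits 0.
Discount-window repayment $216 billion: reserves −$216B, deposits 0.
Totals: Δreserves = +$128.5B, Δdeposits = −$9B.
Δrequired reserves = 12% × −$9B = −$1.08B.
Δexcess reserves = Δreserves − Δrequired = +$128.5B − (−$1.08B) = +$129.58 billion.

+$129.58 billion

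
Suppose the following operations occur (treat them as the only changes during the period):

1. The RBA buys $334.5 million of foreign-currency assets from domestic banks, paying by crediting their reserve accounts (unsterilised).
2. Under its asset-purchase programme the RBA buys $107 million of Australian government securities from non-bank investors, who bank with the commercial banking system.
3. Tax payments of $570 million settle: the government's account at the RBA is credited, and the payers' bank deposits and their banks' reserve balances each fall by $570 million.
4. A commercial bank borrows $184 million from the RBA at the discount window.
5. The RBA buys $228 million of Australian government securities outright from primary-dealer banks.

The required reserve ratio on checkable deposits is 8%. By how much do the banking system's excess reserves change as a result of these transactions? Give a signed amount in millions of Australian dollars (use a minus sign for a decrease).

+$320.54 million

FX purchase $334.5 million: reserves +$334.5M, deposits 0.
Asset purchase (from non-banks) $107 million: reserves +$107M, deposits +$107M.
Government account inflow $570 million: reserves −$570M, deposits −$570M.
Discount-window loan $184 million: reserves +$184M, deposits 0.
OMO purchase (from banks) $228 million: reserves +$228M, deposits 0.
Totals: Δreserves = +$283.5M, Δdeposits = −$463M.
Δrequired reserves = 8% × −$463M = −$37.04M.
Δexcess reserves = Δreserves − Δrequired = +$283.5M − (−$37.04M) = +$320.54 million.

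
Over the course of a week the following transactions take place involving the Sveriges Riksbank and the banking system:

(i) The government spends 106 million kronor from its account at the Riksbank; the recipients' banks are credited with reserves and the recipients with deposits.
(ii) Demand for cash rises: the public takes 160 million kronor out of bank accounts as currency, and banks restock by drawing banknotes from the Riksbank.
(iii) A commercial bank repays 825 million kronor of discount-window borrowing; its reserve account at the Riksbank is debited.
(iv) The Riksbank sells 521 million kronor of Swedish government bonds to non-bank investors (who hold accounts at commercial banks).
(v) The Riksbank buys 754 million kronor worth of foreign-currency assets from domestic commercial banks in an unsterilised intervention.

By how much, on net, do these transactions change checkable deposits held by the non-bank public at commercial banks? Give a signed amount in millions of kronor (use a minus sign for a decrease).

-575 million

Government spending 106 million kronor: non-bank counterparties' bank balances rise → +106M.
Currency withdrawal 160 million kronor: non-bank counterparties' bank balances fall → −160M.
Discount-window repayment 825 million kronor: the counterparty is a bank, so public deposits are unchanged → 0.
Asset sale (to non-banks) 521 million kronor: non-bank counterparties' bank balances fall → −521M.
FX purchase 754 million kronor: the counterparty is a bank, so public deposits are unchanged → 0.
Net: 106 − 160 + 0 − 521 + 0 = -575 million.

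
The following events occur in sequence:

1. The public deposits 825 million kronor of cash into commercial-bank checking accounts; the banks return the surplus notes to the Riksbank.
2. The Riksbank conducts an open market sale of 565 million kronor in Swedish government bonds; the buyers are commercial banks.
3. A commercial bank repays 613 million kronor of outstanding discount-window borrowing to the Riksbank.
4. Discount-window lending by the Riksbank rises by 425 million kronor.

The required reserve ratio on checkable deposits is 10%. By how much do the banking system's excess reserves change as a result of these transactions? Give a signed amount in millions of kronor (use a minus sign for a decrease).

-10.5 million

Currency deposit 825 million kronor: reserves +825M, deposits +825M.
OMO sale (to banks) 565 million kronor: reserves −565M, deposits 0.
Discount-window repayment 613 million kronor: reserves −613M, deposits 0.
Discount-window loan 425 million kronor: reserves +425M, deposits 0.
Totals: Δreserves = +72M, Δdeposits = +825M.
Δrequired reserves = 10% × +825M = +82.5M.
Δexcess reserves = Δreserves − Δrequired = +72M − (+82.5M) = -10.5 million.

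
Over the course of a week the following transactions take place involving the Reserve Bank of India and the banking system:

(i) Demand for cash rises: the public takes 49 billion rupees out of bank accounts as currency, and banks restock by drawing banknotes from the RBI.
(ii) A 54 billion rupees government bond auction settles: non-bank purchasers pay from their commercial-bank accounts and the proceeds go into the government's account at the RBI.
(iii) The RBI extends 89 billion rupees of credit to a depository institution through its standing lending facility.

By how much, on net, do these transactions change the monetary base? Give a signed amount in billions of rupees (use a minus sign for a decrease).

+35 billion

Currency withdrawal 49 billion rupees: just a shift between currency and reserves — both are base money → 0.
Government account inflow 54 billion rupees: reserves shift to a non-base liability → −54B.
Discount-window loan 89 billion rupees: RBI balance sheet expands → +89B.
Net: 0 − 54 + 89 = +35 billion.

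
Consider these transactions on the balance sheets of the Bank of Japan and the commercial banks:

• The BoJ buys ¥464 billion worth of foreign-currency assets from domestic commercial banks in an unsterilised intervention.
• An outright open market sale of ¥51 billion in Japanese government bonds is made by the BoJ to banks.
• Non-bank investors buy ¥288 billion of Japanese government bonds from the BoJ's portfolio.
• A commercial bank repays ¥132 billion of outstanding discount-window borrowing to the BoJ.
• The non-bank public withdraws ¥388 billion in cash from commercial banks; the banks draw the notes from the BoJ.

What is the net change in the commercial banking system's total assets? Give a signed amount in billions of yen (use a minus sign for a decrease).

-¥808 billion

BoJ balance sheet:
  Assets:      Securities −¥339B, Loans to banks −¥132B, Foreign assets +¥464B
  Liabilities: Bank reserves −¥395B, Currency in circulation +¥388B
Commercial banking system:
  Assets:      Reserves at CB −¥395B, Securities +¥51B, Foreign assets −¥464B
  Liabilities: Checkable deposits −¥676B, Borrowings from CB −¥132B
Change in total bank assets = -¥808 billion.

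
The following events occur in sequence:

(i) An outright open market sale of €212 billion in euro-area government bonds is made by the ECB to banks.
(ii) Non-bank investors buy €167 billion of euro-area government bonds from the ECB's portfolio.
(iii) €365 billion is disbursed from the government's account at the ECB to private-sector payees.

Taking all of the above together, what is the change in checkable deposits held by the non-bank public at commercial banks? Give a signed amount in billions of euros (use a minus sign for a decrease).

OMO sale (to banks) €212 billion: the counterparty is a bank, so public deposits are unchanged → 0.
Asset sale (to non-banks) €167 billion: non-bank counterparties' bank balances fall → −€167B.
Government spending €365 billion: non-bank counterparties' bank balances rise → +€365B.
Net: 0 − 167 + 365 = +€198 billion.

+€198 billion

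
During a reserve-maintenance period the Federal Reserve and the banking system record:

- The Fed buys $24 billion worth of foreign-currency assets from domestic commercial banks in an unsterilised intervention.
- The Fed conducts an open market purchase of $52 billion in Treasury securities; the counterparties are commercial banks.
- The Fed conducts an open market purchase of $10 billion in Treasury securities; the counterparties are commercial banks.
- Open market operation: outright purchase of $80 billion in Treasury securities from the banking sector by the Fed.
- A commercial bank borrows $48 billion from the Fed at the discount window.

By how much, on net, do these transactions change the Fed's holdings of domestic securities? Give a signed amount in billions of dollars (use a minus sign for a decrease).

FX purchase $24 billion: the Fed's securities portfolio is untouched → 0.
OMO purchase (from banks) $52 billion: securities added to the Fed's portfolio → +$52B.
OMO purchase (from banks) $10 billion: securities added to the Fed's portfolio → +$10B.
OMO purchase (from banks) $80 billion: securities added to the Fed's portfolio → +$80B.
Discount-window loan $48 billion: the Fed's securities portfolio is untouched → 0.
Net: 0 + 52 + 10 + 80 + 0 = +$142 billion.

+$142 billion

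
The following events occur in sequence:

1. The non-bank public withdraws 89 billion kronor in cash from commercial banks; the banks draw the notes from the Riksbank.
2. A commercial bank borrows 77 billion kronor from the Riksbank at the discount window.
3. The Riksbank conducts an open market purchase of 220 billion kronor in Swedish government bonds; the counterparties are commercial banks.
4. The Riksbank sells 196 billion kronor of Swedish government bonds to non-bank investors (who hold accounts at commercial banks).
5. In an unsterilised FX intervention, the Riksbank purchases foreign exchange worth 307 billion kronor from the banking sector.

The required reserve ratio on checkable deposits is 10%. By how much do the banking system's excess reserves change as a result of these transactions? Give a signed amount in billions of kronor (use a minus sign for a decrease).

Currency withdrawal 89 billion kronor: reserves −89B, deposits −89B.
Discount-window loan 77 billion kronor: reserves +77B, deposits 0.
OMO purchase (from banks) 220 billion kronor: reserves +220B, deposits 0.
Asset sale (to non-banks) 196 billion kronor: reserves −196B, deposits −196B.
FX purchase 307 billion kronor: reserves +307B, deposits 0.
Totals: Δreserves = +319B, Δdeposits = −285B.
Δrequired reserves = 10% × −285B = −28.5B.
Δexcess reserves = Δreserves − Δrequired = +319B − (−28.5B) = +347.5 billion.

+347.5 billion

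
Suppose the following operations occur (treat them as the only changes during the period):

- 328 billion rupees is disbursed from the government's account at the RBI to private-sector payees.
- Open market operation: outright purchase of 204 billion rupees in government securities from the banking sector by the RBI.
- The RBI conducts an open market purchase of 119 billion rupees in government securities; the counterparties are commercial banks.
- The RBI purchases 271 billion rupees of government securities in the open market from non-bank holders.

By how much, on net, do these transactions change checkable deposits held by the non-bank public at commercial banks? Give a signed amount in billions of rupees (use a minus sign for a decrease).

+599 billion

RBI balance sheet:
  Assets:      Securities +594B
  Liabilities: Bank reserves +922B, Government deposits −328B
Commercial banking system:
  Assets:      Reserves at CB +922B, Securities −323B
  Liabilities: Checkable deposits +599B
So the change in checkable deposits held by the non-bank public at commercial banks is +599 billion.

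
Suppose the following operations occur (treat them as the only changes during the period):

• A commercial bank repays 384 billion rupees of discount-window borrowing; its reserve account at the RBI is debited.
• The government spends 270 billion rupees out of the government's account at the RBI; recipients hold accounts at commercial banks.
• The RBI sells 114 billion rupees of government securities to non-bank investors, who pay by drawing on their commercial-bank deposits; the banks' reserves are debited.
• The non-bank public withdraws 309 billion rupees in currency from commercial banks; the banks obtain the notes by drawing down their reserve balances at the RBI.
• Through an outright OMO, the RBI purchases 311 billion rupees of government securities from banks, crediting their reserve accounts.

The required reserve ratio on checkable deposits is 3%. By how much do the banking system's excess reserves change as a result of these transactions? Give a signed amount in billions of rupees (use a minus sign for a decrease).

Discount-window repayment 384 billion rupees: reserves −384B, deposits 0.
Government spending 270 billion rupees: reserves +270B, deposits +270B.
Asset sale (to non-banks) 114 billion rupees: reserves −114B, deposits −114B.
Currency withdrawal 309 billion rupees: reserves −309B, deposits −309B.
OMO purchase (from banks) 311 billion rupees: reserves +311B, deposits 0.
Totals: Δreserves = −226B, Δdeposits = −153B.
Δrequired reserves = 3% × −153B = −4.59B.
Δexcess reserves = Δreserves − Δrequired = −226B − (−4.59B) = -221.41 billion.

-221.41 billion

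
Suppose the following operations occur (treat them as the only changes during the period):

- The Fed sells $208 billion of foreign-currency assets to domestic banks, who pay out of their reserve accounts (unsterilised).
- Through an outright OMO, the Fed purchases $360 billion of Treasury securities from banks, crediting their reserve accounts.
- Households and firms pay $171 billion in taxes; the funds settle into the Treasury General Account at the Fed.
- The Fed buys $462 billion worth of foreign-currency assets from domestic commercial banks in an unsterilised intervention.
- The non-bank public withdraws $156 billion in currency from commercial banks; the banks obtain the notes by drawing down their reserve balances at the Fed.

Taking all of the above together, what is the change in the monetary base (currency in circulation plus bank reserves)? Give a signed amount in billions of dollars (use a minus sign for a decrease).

+$443 billion

FX sale $208 billion: Fed balance sheet contracts → −$208B.
OMO purchase (from banks) $360 billion: Fed balance sheet expands → +$360B.
Government account inflow $171 billion: reserves shift to a non-base liability → −$171B.
FX purchase $462 billion: Fed balance sheet expands → +$462B.
Currency withdrawal $156 billion: just a shift between currency and reserves — both are base money → 0.
Net: −208 + 360 − 171 + 462 + 0 = +$443 billion.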